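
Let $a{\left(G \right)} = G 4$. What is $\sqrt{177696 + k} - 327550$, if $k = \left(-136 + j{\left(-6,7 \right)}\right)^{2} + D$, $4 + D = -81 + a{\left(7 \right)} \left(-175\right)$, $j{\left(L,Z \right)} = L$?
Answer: $-327550 + 5 \sqrt{7715} \approx -3.2711 \cdot 10^{5}$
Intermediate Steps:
$a{\left(G \right)} = 4 G$
$D = -4985$ ($D = -4 + \left(-81 + 4 \cdot 7 \left(-175\right)\right) = -4 + \left(-81 + 28 \left(-175\right)\right) = -4 - 4981 = -4985$)
$k = 15179$ ($k = \left(-136 - 6\right)^{2} - 4985 = \left(-142\right)^{2} - 4985 = 20164 - 4985 = 15179$)
$\sqrt{177696 + k} - 327550 = \sqrt{177696 + 15179} - 327550 = \sqrt{192875} - 327550 = 5 \sqrt{7715} - 327550 = -327550 + 5 \sqrt{7715}$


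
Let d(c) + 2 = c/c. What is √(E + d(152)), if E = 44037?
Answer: 2*√11009 ≈ 209.85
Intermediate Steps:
d(c) = -1 (d(c) = -2 + c/c = -2 + 1 = -1)
√(E + d(152)) = √(44037 - 1) = √44036 = 2*√11009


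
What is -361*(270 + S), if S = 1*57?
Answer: -118047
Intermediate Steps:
S = 57
-361*(270 + S) = -361*(270 + 57) = -361*327 = -118047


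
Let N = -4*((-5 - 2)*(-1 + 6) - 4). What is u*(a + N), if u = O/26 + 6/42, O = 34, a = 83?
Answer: 31548/91 ≈ 346.68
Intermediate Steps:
u = 132/91 (u = 34/26 + 6/42 = 34*(1/26) + 6*(1/42) = 17/13 + ⅐ = 132/91 ≈ 1.4506)
N = 156 (N = -4*(-7*5 - 4) = -4*(-35 - 4) = -4*(-39) = 156)
u*(a + N) = 132*(83 + 156)/91 = (132/91)*239 = 31548/91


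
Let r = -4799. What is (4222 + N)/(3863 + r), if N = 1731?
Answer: -5953/936 ≈ -6.3600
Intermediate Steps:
(4222 + N)/(3863 + r) = (4222 + 1731)/(3863 - 4799) = 5953/(-936) = 5953*(-1/936) = -5953/936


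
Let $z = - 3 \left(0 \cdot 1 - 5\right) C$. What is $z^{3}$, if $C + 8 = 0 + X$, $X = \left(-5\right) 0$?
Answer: $-1728000$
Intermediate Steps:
$X = 0$
$C = -8$ ($C = -8 + \left(0 + 0\right) = -8 + 0 = -8$)
$z = -120$ ($z = - 3 \left(0 \cdot 1 - 5\right) \left(-8\right) = - 3 \left(0 - 5\right) \left(-8\right) = \left(-3\right) \left(-5\right) \left(-8\right) = 15 \left(-8\right) = -120$)
$z^{3} = \left(-120\right)^{3} = -1728000$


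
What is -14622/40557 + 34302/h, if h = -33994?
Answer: -314707747/229782443 ≈ -1.3696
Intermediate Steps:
-14622/40557 + 34302/h = -14622/40557 + 34302/(-33994) = -14622*1/40557 + 34302*(-1/33994) = -4874/13519 - 17151/16997 = -314707747/229782443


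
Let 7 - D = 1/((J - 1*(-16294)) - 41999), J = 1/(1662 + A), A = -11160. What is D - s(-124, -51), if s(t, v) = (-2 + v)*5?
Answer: 66407746250/244146091 ≈ 272.00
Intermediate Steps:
J = -1/9498 (J = 1/(1662 - 11160) = 1/(-9498) = -1/9498 ≈ -0.00010529)
s(t, v) = -10 + 5*v
D = 1709032135/244146091 (D = 7 - 1/((-1/9498 - 1*(-16294)) - 41999) = 7 - 1/((-1/9498 + 16294) - 41999) = 7 - 1/(154760411/9498 - 41999) = 7 - 1/(-244146091/9498) = 7 - 1*(-9498/244146091) = 7 + 9498/244146091 = 1709032135/244146091 ≈ 7.0000)
D - s(-124, -51) = 1709032135/244146091 - (-10 + 5*(-51)) = 1709032135/244146091 - (-10 - 255) = 1709032135/244146091 - 1*(-265) = 1709032135/244146091 + 265 = 66407746250/244146091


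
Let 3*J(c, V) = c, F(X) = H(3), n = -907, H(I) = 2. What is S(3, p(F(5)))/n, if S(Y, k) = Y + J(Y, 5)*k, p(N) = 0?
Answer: -3/907 ≈ -0.0033076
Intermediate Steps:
F(X) = 2
J(c, V) = c/3
S(Y, k) = Y + Y*k/3 (S(Y, k) = Y + (Y/3)*k = Y + Y*k/3)
S(3, p(F(5)))/n = ((1/3)*3*(3 + 0))/(-907) = ((1/3)*3*3)*(-1/907) = 3*(-1/907) = -3/907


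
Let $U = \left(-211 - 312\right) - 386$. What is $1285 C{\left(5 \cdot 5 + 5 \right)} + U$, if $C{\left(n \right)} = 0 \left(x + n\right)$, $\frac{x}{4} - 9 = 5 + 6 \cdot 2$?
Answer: $-909$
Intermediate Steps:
$x = 104$ ($x = 36 + 4 \left(5 + 6 \cdot 2\right) = 36 + 4 \left(5 + 12\right) = 36 + 4 \cdot 17 = 36 + 68 = 104$)
$U = -909$ ($U = -523 - 386 = -909$)
$C{\left(n \right)} = 0$ ($C{\left(n \right)} = 0 \left(104 + n\right) = 0$)
$1285 C{\left(5 \cdot 5 + 5 \right)} + U = 1285 \cdot 0 - 909 = 0 - 909 = -909$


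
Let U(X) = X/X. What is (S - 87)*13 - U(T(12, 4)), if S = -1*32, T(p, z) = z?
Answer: -1548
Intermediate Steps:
S = -32
U(X) = 1
(S - 87)*13 - U(T(12, 4)) = (-32 - 87)*13 - 1*1 = -119*13 - 1 = -1547 - 1 = -1548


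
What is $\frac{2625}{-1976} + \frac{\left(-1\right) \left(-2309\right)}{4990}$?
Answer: $- \frac{4268083}{4930120} \approx -0.86572$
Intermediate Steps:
$\frac{2625}{-1976} + \frac{\left(-1\right) \left(-2309\right)}{4990} = 2625 \left(- \frac{1}{1976}\right) + 2309 \cdot \frac{1}{4990} = - \frac{2625}{1976} + \frac{2309}{4990} = - \frac{4268083}{4930120}$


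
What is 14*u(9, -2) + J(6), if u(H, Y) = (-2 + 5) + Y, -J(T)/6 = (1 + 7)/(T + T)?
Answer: 10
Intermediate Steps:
J(T) = -24/T (J(T) = -6*(1 + 7)/(T + T) = -48/(2*T) = -48*1/(2*T) = -24/T)
u(H, Y) = 3 + Y
14*u(9, -2) + J(6) = 14*(3 - 2) - 24/6 = 14*1 - 24*⅙ = 14 - 4 = 10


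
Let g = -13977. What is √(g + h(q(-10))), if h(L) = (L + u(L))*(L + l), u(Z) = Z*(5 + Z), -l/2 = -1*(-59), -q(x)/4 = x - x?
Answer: 3*I*√1553 ≈ 118.22*I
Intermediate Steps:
q(x) = 0 (q(x) = -4*(x - x) = -4*0 = 0)
l = -118 (l = -(-2)*(-59) = -2*59 = -118)
h(L) = (-118 + L)*(L + L*(5 + L)) (h(L) = (L + L*(5 + L))*(L - 118) = (L + L*(5 + L))*(-118 + L) = (-118 + L)*(L + L*(5 + L)))
√(g + h(q(-10))) = √(-13977 + 0*(-708 + 0² - 112*0)) = √(-13977 + 0*(-708 + 0 + 0)) = √(-13977 + 0*(-708)) = √(-13977 + 0) = √(-13977) = 3*I*√1553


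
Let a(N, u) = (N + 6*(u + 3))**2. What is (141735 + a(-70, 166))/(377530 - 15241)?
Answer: 1032871/362289 ≈ 2.8510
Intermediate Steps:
a(N, u) = (18 + N + 6*u)**2 (a(N, u) = (N + 6*(3 + u))**2 = (N + (18 + 6*u))**2 = (18 + N + 6*u)**2)
(141735 + a(-70, 166))/(377530 - 15241) = (141735 + (18 - 70 + 6*166)**2)/(377530 - 15241) = (141735 + (18 - 70 + 996)**2)/362289 = (141735 + 944**2)*(1/362289) = (141735 + 891136)*(1/362289) = 1032871*(1/362289) = 1032871/362289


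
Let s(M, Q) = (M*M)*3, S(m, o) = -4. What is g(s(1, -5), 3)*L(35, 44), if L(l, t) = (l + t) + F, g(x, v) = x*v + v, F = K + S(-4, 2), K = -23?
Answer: 624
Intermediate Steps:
s(M, Q) = 3*M² (s(M, Q) = M²*3 = 3*M²)
F = -27 (F = -23 - 4 = -27)
g(x, v) = v + v*x (g(x, v) = v*x + v = v + v*x)
L(l, t) = -27 + l + t (L(l, t) = (l + t) - 27 = -27 + l + t)
g(s(1, -5), 3)*L(35, 44) = (3*(1 + 3*1²))*(-27 + 35 + 44) = (3*(1 + 3*1))*52 = (3*(1 + 3))*52 = (3*4)*52 = 12*52 = 624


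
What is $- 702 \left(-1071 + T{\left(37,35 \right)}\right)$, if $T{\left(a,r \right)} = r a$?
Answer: $-157248$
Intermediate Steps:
$T{\left(a,r \right)} = a r$
$- 702 \left(-1071 + T{\left(37,35 \right)}\right) = - 702 \left(-1071 + 37 \cdot 35\right) = - 702 \left(-1071 + 1295\right) = \left(-702\right) 224 = -157248$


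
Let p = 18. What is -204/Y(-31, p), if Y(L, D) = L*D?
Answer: 34/93 ≈ 0.36559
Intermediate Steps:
Y(L, D) = D*L
-204/Y(-31, p) = -204/(18*(-31)) = -204/(-558) = -204*(-1/558) = 34/93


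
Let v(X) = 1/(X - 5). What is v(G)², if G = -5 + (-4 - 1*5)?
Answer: 1/361 ≈ 0.0027701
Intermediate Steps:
G = -14 (G = -5 + (-4 - 5) = -5 - 9 = -14)
v(X) = 1/(-5 + X)
v(G)² = (1/(-5 - 14))² = (1/(-19))² = (-1/19)² = 1/361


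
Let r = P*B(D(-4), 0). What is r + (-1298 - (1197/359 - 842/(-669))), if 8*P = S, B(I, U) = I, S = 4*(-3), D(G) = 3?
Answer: -627851597/480342 ≈ -1307.1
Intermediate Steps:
S = -12
P = -3/2 (P = (1/8)*(-12) = -3/2 ≈ -1.5000)
r = -9/2 (r = -3/2*3 = -9/2 ≈ -4.5000)
r + (-1298 - (1197/359 - 842/(-669))) = -9/2 + (-1298 - (1197/359 - 842/(-669))) = -9/2 + (-1298 - (1197*(1/359) - 842*(-1/669))) = -9/2 + (-1298 - (1197/359 + 842/669)) = -9/2 + (-1298 - 1*1103071/240171) = -9/2 + (-1298 - 1103071/240171) = -9/2 - 312845029/240171 = -627851597/480342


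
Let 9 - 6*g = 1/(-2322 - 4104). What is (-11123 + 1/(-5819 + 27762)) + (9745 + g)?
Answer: -1164566164463/846034308 ≈ -1376.5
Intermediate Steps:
g = 57835/38556 (g = 3/2 - 1/(6*(-2322 - 4104)) = 3/2 - ⅙/(-6426) = 3/2 - ⅙*(-1/6426) = 3/2 + 1/38556 = 57835/38556 ≈ 1.5000)
(-11123 + 1/(-5819 + 27762)) + (9745 + g) = (-11123 + 1/(-5819 + 27762)) + (9745 + 57835/38556) = (-11123 + 1/21943) + 375786055/38556 = -244071988/21943 + 375786055/38556 = -1164566164463/846034308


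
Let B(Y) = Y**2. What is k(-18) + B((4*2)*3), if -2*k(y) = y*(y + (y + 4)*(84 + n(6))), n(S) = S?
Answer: -10926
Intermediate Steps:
k(y) = -y*(360 + 91*y)/2 (k(y) = -y*(y + (y + 4)*(84 + 6))/2 = -y*(y + (4 + y)*90)/2 = -y*(y + (360 + 90*y))/2 = -y*(360 + 91*y)/2)
k(-18) + B((4*2)*3) = -1/2*(-18)*(360 + 91*(-18)) + ((4*2)*3)**2 = -1/2*(-18)*(360 - 1638) + (8*3)**2 = -1/2*(-18)*(-1278) + 24**2 = -11502 + 576 = -10926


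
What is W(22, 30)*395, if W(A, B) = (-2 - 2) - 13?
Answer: -6715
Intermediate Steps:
W(A, B) = -17 (W(A, B) = -4 - 13 = -17)
W(22, 30)*395 = -17*395 = -6715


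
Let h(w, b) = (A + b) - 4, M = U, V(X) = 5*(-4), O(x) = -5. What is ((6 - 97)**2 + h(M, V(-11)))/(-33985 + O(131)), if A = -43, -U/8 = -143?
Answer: -1369/5665 ≈ -0.24166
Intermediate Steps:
U = 1144 (U = -8*(-143) = 1144)
V(X) = -20
M = 1144
h(w, b) = -47 + b (h(w, b) = (-43 + b) - 4 = -47 + b)
((6 - 97)**2 + h(M, V(-11)))/(-33985 + O(131)) = ((6 - 97)**2 + (-47 - 20))/(-33985 - 5) = ((-91)**2 - 67)/(-33990) = (8281 - 67)*(-1/33990) = 8214*(-1/33990) = -1369/5665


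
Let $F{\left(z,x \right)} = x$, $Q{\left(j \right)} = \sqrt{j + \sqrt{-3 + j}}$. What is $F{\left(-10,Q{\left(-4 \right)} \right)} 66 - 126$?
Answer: $-126 + 66 \sqrt{-4 + i \sqrt{7}} \approx -84.367 + 138.41 i$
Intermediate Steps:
$F{\left(-10,Q{\left(-4 \right)} \right)} 66 - 126 = \sqrt{-4 + \sqrt{-3 - 4}} \cdot 66 - 126 = \sqrt{-4 + \sqrt{-7}} \cdot 66 - 126 = \sqrt{-4 + i \sqrt{7}} \cdot 66 - 126 = 66 \sqrt{-4 + i \sqrt{7}} - 126 = -126 + 66 \sqrt{-4 + i \sqrt{7}}$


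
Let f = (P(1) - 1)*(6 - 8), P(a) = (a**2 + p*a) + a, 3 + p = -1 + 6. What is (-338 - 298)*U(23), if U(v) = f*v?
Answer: 87768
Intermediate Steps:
p = 2 (p = -3 + (-1 + 6) = -3 + 5 = 2)
P(a) = a**2 + 3*a (P(a) = (a**2 + 2*a) + a = a**2 + 3*a)
f = -6 (f = (1*(3 + 1) - 1)*(6 - 8) = (1*4 - 1)*(-2) = (4 - 1)*(-2) = 3*(-2) = -6)
U(v) = -6*v
(-338 - 298)*U(23) = (-338 - 298)*(-6*23) = -636*(-138) = 87768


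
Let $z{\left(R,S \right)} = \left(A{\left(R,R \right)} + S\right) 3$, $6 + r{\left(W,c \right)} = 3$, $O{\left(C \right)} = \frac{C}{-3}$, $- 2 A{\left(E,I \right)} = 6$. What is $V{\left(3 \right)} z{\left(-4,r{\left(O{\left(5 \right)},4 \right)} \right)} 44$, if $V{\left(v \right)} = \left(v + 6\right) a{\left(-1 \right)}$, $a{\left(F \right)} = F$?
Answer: $7128$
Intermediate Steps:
$A{\left(E,I \right)} = -3$ ($A{\left(E,I \right)} = \left(- \frac{1}{2}\right) 6 = -3$)
$O{\left(C \right)} = - \frac{C}{3}$ ($O{\left(C \right)} = C \left(- \frac{1}{3}\right) = - \frac{C}{3}$)
$r{\left(W,c \right)} = -3$ ($r{\left(W,c \right)} = -6 + 3 = -3$)
$z{\left(R,S \right)} = -9 + 3 S$ ($z{\left(R,S \right)} = \left(-3 + S\right) 3 = -9 + 3 S$)
$V{\left(v \right)} = -6 - v$ ($V{\left(v \right)} = \left(v + 6\right) \left(-1\right) = \left(6 + v\right) \left(-1\right) = -6 - v$)
$V{\left(3 \right)} z{\left(-4,r{\left(O{\left(5 \right)},4 \right)} \right)} 44 = \left(-6 - 3\right) \left(-9 + 3 \left(-3\right)\right) 44 = \left(-6 - 3\right) \left(-9 - 9\right) 44 = \left(-9\right) \left(-18\right) 44 = 162 \cdot 44 = 7128$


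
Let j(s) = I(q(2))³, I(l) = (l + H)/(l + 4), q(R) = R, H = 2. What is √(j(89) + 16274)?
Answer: √1318218/9 ≈ 127.57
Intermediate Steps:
I(l) = (2 + l)/(4 + l) (I(l) = (l + 2)/(l + 4) = (2 + l)/(4 + l))
j(s) = 8/27 (j(s) = ((2 + 2)/(4 + 2))³ = (4/6)³ = ((⅙)*4)³ = (⅔)³ = 8/27)
√(j(89) + 16274) = √(8/27 + 16274) = √(439406/27) = √1318218/9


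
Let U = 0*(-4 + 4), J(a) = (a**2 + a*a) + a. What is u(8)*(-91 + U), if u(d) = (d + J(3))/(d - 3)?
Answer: -2639/5 ≈ -527.80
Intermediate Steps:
J(a) = a + 2*a**2 (J(a) = (a**2 + a**2) + a = 2*a**2 + a = a + 2*a**2)
u(d) = (21 + d)/(-3 + d) (u(d) = (d + 3*(1 + 2*3))/(d - 3) = (d + 3*(1 + 6))/(-3 + d) = (d + 3*7)/(-3 + d) = (d + 21)/(-3 + d) = (21 + d)/(-3 + d))
U = 0 (U = 0*0 = 0)
u(8)*(-91 + U) = ((21 + 8)/(-3 + 8))*(-91 + 0) = (29/5)*(-91) = -2639/5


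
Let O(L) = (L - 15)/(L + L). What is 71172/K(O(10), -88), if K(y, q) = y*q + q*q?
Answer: 35586/3883 ≈ 9.1646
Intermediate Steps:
O(L) = (-15 + L)/(2*L) (O(L) = (-15 + L)/((2*L)) = (-15 + L)*(1/(2*L)) = (-15 + L)/(2*L))
K(y, q) = q² + q*y (K(y, q) = q*y + q² = q² + q*y)
71172/K(O(10), -88) = 71172/((-88*(-88 + (½)*(-15 + 10)/10))) = 71172/((-88*(-88 + (½)*(⅒)*(-5)))) = 71172/((-88*(-88 - ¼))) = 71172/((-88*(-353/4))) = 71172/7766 = 71172*(1/7766) = 35586/3883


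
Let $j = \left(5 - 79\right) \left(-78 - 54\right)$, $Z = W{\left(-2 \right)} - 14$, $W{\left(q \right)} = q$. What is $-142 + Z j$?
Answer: $-156430$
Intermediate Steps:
$Z = -16$ ($Z = -2 - 14 = -16$)
$j = 9768$ ($j = - 74 \left(-78 - 54\right) = \left(-74\right) \left(-132\right) = 9768$)
$-142 + Z j = -142 - 156288 = -156430$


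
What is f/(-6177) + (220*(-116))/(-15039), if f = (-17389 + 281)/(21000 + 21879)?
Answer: 751063991708/442587047193 ≈ 1.6970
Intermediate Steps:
f = -17108/42879 ≈ -0.39898
f/(-6177) + (220*(-116))/(-15039) = -17108/42879/(-6177) + (220*(-116))/(-15039) = -17108/42879*(-1/6177) - 25520*(-1/15039) = 17108/264863583 + 25520/15039 = 751063991708/442587047193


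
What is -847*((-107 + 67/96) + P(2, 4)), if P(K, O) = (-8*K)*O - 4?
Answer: 14172851/96 ≈ 1.4763e+5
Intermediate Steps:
P(K, O) = -4 - 8*K*O (P(K, O) = -8*K*O - 4 = -4 - 8*K*O)
-847*((-107 + 67/96) + P(2, 4)) = -847*((-107 + 67/96) + (-4 - 8*2*4)) = -847*((-107 + 67*(1/96)) + (-4 - 64)) = -847*((-107 + 67/96) - 68) = -847*(-10205/96 - 68) = -847*(-16733/96) = 14172851/96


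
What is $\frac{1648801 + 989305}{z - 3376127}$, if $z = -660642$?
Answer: $- \frac{2638106}{4036769} \approx -0.65352$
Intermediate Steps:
$\frac{1648801 + 989305}{z - 3376127} = \frac{1648801 + 989305}{-660642 - 3376127} = \frac{2638106}{-4036769} = 2638106 \left(- \frac{1}{4036769}\right) = - \frac{2638106}{4036769}$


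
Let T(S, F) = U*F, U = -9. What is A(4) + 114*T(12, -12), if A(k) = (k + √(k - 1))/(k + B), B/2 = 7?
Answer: 110810/9 + √3/18 ≈ 12312.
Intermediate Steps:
B = 14 (B = 2*7 = 14)
A(k) = (k + √(-1 + k))/(14 + k) (A(k) = (k + √(k - 1))/(k + 14) = (k + √(-1 + k))/(14 + k))
T(S, F) = -9*F
A(4) + 114*T(12, -12) = (4 + √(-1 + 4))/(14 + 4) + 114*(-9*(-12)) = (4 + √3)/18 + 114*108 = (4 + √3)/18 + 12312 = (2/9 + √3/18) + 12312 = 110810/9 + √3/18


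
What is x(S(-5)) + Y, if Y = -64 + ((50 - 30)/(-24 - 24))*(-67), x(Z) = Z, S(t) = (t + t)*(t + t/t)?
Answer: 47/12 ≈ 3.9167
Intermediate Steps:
S(t) = 2*t*(1 + t) (S(t) = (2*t)*(t + 1) = (2*t)*(1 + t) = 2*t*(1 + t))
Y = -433/12 (Y = -64 + (20/(-48))*(-67) = -64 + (20*(-1/48))*(-67) = -64 - 5/12*(-67) = -64 + 335/12 = -433/12 ≈ -36.083)
x(S(-5)) + Y = 2*(-5)*(1 - 5) - 433/12 = 2*(-5)*(-4) - 433/12 = 40 - 433/12 = 47/12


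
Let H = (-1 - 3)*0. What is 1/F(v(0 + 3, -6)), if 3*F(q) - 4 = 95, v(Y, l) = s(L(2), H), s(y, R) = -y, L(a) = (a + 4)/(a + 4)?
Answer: 1/33 ≈ 0.030303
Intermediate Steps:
L(a) = 1 (L(a) = (4 + a)/(4 + a) = 1)
H = 0 (H = -4*0 = 0)
v(Y, l) = -1 (v(Y, l) = -1*1 = -1)
F(q) = 33 (F(q) = 4/3 + (⅓)*95 = 4/3 + 95/3 = 33)
1/F(v(0 + 3, -6)) = 1/33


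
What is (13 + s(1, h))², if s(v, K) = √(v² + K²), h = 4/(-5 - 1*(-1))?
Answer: (13 + √2)² ≈ 207.77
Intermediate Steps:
h = -1 (h = 4/(-5 + 1) = 4/(-4) = 4*(-¼) = -1)
s(v, K) = √(K² + v²)
(13 + s(1, h))² = (13 + √((-1)² + 1²))² = (13 + √(1 + 1))² = (13 + √2)²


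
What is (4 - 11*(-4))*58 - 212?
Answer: 2572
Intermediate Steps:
(4 - 11*(-4))*58 - 212 = (4 + 44)*58 - 212 = 48*58 - 212 = 2784 - 212 = 2572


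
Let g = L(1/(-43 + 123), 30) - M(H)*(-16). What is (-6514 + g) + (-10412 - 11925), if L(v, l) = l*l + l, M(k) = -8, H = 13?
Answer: -28049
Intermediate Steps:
L(v, l) = l + l² (L(v, l) = l² + l = l + l²)
g = 802 (g = 30*(1 + 30) - (-8)*(-16) = 30*31 - 1*128 = 930 - 128 = 802)
(-6514 + g) + (-10412 - 11925) = (-6514 + 802) + (-10412 - 11925) = -5712 - 22337 = -28049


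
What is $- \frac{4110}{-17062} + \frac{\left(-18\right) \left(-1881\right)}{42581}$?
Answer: $\frac{34213323}{33023501} \approx 1.036$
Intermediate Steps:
$- \frac{4110}{-17062} + \frac{\left(-18\right) \left(-1881\right)}{42581} = \left(-4110\right) \left(- \frac{1}{17062}\right) + 33858 \cdot \frac{1}{42581} = \frac{2055}{8531} + \frac{3078}{3871} = \frac{34213323}{33023501}$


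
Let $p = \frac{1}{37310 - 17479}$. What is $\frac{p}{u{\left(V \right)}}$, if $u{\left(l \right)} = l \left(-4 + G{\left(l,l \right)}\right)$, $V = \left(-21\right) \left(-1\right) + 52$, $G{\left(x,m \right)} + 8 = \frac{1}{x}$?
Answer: $- \frac{1}{17352125} \approx -5.763 \cdot 10^{-8}$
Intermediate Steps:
$G{\left(x,m \right)} = -8 + \frac{1}{x}$
$V = 73$ ($V = 21 + 52 = 73$)
$p = \frac{1}{19831} \approx 5.0426 \cdot 10^{-5}$
$u{\left(l \right)} = l \left(-12 + \frac{1}{l}\right)$ ($u{\left(l \right)} = l \left(-4 - \left(8 - \frac{1}{l}\right)\right) = l \left(-12 + \frac{1}{l}\right)$)
$\frac{p}{u{\left(V \right)}} = \frac{1}{19831 \left(1 - 876\right)} = \frac{1}{19831 \left(-875\right)} = \frac{1}{19831} \left(- \frac{1}{875}\right) = - \frac{1}{17352125}$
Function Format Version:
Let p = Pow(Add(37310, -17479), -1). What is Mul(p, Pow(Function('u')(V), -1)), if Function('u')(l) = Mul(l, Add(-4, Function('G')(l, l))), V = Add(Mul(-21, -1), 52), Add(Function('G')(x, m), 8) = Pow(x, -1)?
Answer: Rational(-1, 17352125) ≈ -5.7630e-8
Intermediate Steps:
Function('G')(x, m) = Add(-8, Pow(x, -1))
V = 73 (V = Add(21, 52) = 73)
p = Rational(1, 19831) (p = Pow(19831, -1) = Rational(1, 19831) ≈ 5.0426e-5)
Function('u')(l) = Mul(l, Add(-12, Pow(l, -1))) (Function('u')(l) = Mul(l, Add(-4, Add(-8, Pow(l, -1)))) = Mul(l, Add(-12, Pow(l, -1))))
Mul(p, Pow(Function('u')(V), -1)) = Mul(Rational(1, 19831), Pow(Add(1, Mul(-12, 73)), -1)) = Mul(Rational(1, 19831), Pow(Add(1, -876), -1)) = Mul(Rational(1, 19831), Pow(-875, -1)) = Mul(Rational(1, 19831), Rational(-1, 875)) = Rational(-1, 17352125)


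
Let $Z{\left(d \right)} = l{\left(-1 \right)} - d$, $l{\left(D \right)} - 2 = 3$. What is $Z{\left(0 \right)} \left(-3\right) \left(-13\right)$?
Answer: $195$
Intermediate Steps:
$l{\left(D \right)} = 5$ ($l{\left(D \right)} = 2 + 3 = 5$)
$Z{\left(d \right)} = 5 - d$
$Z{\left(0 \right)} \left(-3\right) \left(-13\right) = \left(5 - 0\right) \left(-3\right) \left(-13\right) = \left(5 + 0\right) \left(-3\right) \left(-13\right) = 5 \left(-3\right) \left(-13\right) = \left(-15\right) \left(-13\right) = 195$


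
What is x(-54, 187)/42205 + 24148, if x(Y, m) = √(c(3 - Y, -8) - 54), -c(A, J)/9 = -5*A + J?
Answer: 24148 + 3*√287/42205 ≈ 24148.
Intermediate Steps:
c(A, J) = -9*J + 45*A (c(A, J) = -9*(-5*A + J) = -9*(J - 5*A) = -9*J + 45*A)
x(Y, m) = √(153 - 45*Y) (x(Y, m) = √((-9*(-8) + 45*(3 - Y)) - 54) = √((72 + (135 - 45*Y)) - 54) = √((207 - 45*Y) - 54) = √(153 - 45*Y))
x(-54, 187)/42205 + 24148 = (3*√(17 - 5*(-54)))/42205 + 24148 = (3*√(17 + 270))*(1/42205) + 24148 = (3*√287)*(1/42205) + 24148 = 3*√287/42205 + 24148 = 24148 + 3*√287/42205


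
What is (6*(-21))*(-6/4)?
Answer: 189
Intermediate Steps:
(6*(-21))*(-6/4) = -(-756)/4 = -126*(-3/2) = 189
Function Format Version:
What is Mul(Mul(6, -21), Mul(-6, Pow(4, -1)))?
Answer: 189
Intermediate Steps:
Mul(Mul(6, -21), Mul(-6, Pow(4, -1))) = Mul(-126, Mul(-6, Rational(1, 4))) = Mul(-126, Rational(-3, 2)) = 189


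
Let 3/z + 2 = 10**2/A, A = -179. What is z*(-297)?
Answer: 159489/458 ≈ 348.23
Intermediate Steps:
z = -537/458 (z = 3/(-2 + 10**2/(-179)) = 3/(-2 + 100*(-1/179)) = 3/(-2 - 100/179) = 3/(-458/179) = 3*(-179/458) = -537/458 ≈ -1.1725)
z*(-297) = -537/458*(-297) = 159489/458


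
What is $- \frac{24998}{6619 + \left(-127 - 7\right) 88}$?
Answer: $\frac{24998}{5173} \approx 4.8324$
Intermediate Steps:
$- \frac{24998}{6619 + \left(-127 - 7\right) 88} = - \frac{24998}{6619 - 11792} = - \frac{24998}{-5173} = \left(-24998\right) \left(- \frac{1}{5173}\right) = \frac{24998}{5173}$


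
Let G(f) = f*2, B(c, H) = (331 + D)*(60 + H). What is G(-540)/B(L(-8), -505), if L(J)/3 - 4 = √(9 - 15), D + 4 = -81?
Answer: 36/3649 ≈ 0.0098657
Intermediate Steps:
D = -85 (D = -4 - 81 = -85)
L(J) = 12 + 3*I*√6 (L(J) = 12 + 3*√(9 - 15) = 12 + 3*√(-6) = 12 + 3*(I*√6) = 12 + 3*I*√6)
B(c, H) = 14760 + 246*H (B(c, H) = (331 - 85)*(60 + H) = 246*(60 + H) = 14760 + 246*H)
G(f) = 2*f
G(-540)/B(L(-8), -505) = (2*(-540))/(14760 + 246*(-505)) = -1080/(14760 - 124230) = -1080/(-109470) = -1080*(-1/109470) = 36/3649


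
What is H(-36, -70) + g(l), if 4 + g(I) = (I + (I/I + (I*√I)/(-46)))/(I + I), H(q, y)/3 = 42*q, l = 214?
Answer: -1942905/428 - √214/92 ≈ -4539.7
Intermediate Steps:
H(q, y) = 126*q (H(q, y) = 3*(42*q) = 126*q)
g(I) = -4 + (1 + I - I^(3/2)/46)/(2*I) (g(I) = -4 + (I + (I/I + (I*√I)/(-46)))/(I + I) = -4 + (I + (1 + I^(3/2)*(-1/46)))/((2*I)) = -4 + (I + (1 - I^(3/2)/46))*(1/(2*I)) = -4 + (1 + I - I^(3/2)/46)*(1/(2*I)) = -4 + (1 + I - I^(3/2)/46)/(2*I))
H(-36, -70) + g(l) = 126*(-36) + (1/92)*(46 - 214^(3/2) - 322*214)/214 = -4536 + (1/92)*(1/214)*(46 - 214*√214 - 68908) = -4536 + (1/92)*(1/214)*(-68862 - 214*√214) = -4536 + (-1497/428 - √214/92) = -1942905/428 - √214/92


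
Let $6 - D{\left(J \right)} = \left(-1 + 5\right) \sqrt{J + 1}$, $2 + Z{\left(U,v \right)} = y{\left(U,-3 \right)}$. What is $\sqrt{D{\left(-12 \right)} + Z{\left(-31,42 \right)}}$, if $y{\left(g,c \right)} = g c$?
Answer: $\sqrt{97 - 4 i \sqrt{11}} \approx 9.8717 - 0.67194 i$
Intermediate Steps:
$y{\left(g,c \right)} = c g$
$Z{\left(U,v \right)} = -2 - 3 U$
$D{\left(J \right)} = 6 - 4 \sqrt{1 + J}$ ($D{\left(J \right)} = 6 - \left(-1 + 5\right) \sqrt{J + 1} = 6 - 4 \sqrt{1 + J}$)
$\sqrt{D{\left(-12 \right)} + Z{\left(-31,42 \right)}} = \sqrt{\left(6 - 4 \sqrt{1 - 12}\right) - -91} = \sqrt{\left(6 - 4 \sqrt{-11}\right) + \left(-2 + 93\right)} = \sqrt{\left(6 - 4 i \sqrt{11}\right) + 91} = \sqrt{97 - 4 i \sqrt{11}}$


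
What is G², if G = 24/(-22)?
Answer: 144/121 ≈ 1.1901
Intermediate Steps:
G = -12/11 (G = 24*(-1/22) = -12/11 ≈ -1.0909)
G² = (-12/11)² = 144/121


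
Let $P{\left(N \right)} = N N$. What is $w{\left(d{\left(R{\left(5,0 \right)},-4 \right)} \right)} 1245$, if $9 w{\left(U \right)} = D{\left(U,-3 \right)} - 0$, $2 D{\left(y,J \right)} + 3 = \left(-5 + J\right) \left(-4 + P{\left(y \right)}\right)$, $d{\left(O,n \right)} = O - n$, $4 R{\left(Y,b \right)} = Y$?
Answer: $- \frac{158945}{12} \approx -13245.0$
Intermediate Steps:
$R{\left(Y,b \right)} = \frac{Y}{4}$
$P{\left(N \right)} = N^{2}$
$D{\left(y,J \right)} = - \frac{3}{2} + \frac{\left(-5 + J\right) \left(-4 + y^{2}\right)}{2}$
$w{\left(U \right)} = \frac{29}{18} - \frac{4 U^{2}}{9}$ ($w{\left(U \right)} = \frac{\left(\frac{17}{2} - -6 - \frac{5 U^{2}}{2} + \frac{1}{2} \left(-3\right) U^{2}\right) - 0}{9} = \frac{\left(\frac{17}{2} + 6 - \frac{5 U^{2}}{2} - \frac{3 U^{2}}{2}\right) + 0}{9} = \frac{\left(\frac{29}{2} - 4 U^{2}\right) + 0}{9} = \frac{\frac{29}{2} - 4 U^{2}}{9} = \frac{29}{18} - \frac{4 U^{2}}{9}$)
$w{\left(d{\left(R{\left(5,0 \right)},-4 \right)} \right)} 1245 = \left(\frac{29}{18} - \frac{4 \left(\frac{1}{4} \cdot 5 - -4\right)^{2}}{9}\right) 1245 = \left(\frac{29}{18} - \frac{4 \left(\frac{5}{4} + 4\right)^{2}}{9}\right) 1245 = \left(\frac{29}{18} - \frac{4 \left(\frac{21}{4}\right)^{2}}{9}\right) 1245 = \left(\frac{29}{18} - \frac{49}{4}\right) 1245 = \left(- \frac{383}{36}\right) 1245 = - \frac{158945}{12}$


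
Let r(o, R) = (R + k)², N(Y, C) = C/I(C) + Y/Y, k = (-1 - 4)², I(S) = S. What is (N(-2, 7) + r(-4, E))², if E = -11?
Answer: 39204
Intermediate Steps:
k = 25 (k = (-5)² = 25)
N(Y, C) = 2 (N(Y, C) = C/C + Y/Y = 1 + 1 = 2)
r(o, R) = (25 + R)² (r(o, R) = (R + 25)² = (25 + R)²)
(N(-2, 7) + r(-4, E))² = (2 + (25 - 11)²)² = (2 + 14²)² = (2 + 196)² = 198² = 39204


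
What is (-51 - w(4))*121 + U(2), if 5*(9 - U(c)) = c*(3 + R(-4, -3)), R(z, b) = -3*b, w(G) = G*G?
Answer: -40514/5 ≈ -8102.8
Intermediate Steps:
w(G) = G**2
U(c) = 9 - 12*c/5 (U(c) = 9 - c*(3 - 3*(-3))/5 = 9 - c*(3 + 9)/5 = 9 - c*12/5 = 9 - 12*c/5)
(-51 - w(4))*121 + U(2) = (-51 - 1*4**2)*121 + (9 - 12/5*2) = (-51 - 1*16)*121 + (9 - 24/5) = (-51 - 16)*121 + 21/5 = -67*121 + 21/5 = -8107 + 21/5 = -40514/5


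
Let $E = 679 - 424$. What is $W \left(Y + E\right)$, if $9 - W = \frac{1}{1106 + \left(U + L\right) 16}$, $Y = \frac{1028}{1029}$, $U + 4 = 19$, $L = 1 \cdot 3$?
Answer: $\frac{3304641535}{1434426} \approx 2303.8$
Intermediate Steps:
$L = 3$
$U = 15$ ($U = -4 + 19 = 15$)
$E = 255$
$Y = \frac{1028}{1029}$ ($Y = 1028 \cdot \frac{1}{1029} = \frac{1028}{1029} \approx 0.99903$)
$W = \frac{12545}{1394}$ ($W = 9 - \frac{1}{1106 + \left(15 + 3\right) 16} = 9 - \frac{1}{1106 + 18 \cdot 16} = 9 - \frac{1}{1106 + 288} = 9 - \frac{1}{1394} = \frac{12545}{1394} \approx 8.9993$)
$W \left(Y + E\right) = \frac{12545 \left(\frac{1028}{1029} + 255\right)}{1394} = \frac{12545}{1394} \cdot \frac{263423}{1029} = \frac{3304641535}{1434426}$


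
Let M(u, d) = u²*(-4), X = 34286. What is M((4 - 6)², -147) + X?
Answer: 34222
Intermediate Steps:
M(u, d) = -4*u²
M((4 - 6)², -147) + X = -4*(4 - 6)⁴ + 34286 = -4*((-2)²)² + 34286 = -4*4² + 34286 = -4*16 + 34286 = -64 + 34286 = 34222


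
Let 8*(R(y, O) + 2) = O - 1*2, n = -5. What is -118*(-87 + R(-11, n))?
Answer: 42421/4 ≈ 10605.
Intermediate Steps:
R(y, O) = -9/4 + O/8 (R(y, O) = -2 + (O - 1*2)/8 = -2 + (O - 2)/8 = -2 + (-2 + O)/8 = -2 + (-¼ + O/8) = -9/4 + O/8)
-118*(-87 + R(-11, n)) = -118*(-87 + (-9/4 + (⅛)*(-5))) = -118*(-87 + (-9/4 - 5/8)) = -118*(-87 - 23/8) = -118*(-719/8) = 42421/4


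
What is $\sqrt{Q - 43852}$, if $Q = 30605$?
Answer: $i \sqrt{13247} \approx 115.1 i$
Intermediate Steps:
$\sqrt{Q - 43852} = \sqrt{30605 - 43852} = \sqrt{-13247} = i \sqrt{13247}$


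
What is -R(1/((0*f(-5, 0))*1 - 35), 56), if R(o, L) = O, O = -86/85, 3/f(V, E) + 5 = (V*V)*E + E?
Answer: 86/85 ≈ 1.0118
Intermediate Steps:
f(V, E) = 3/(-5 + E + E*V²) (f(V, E) = 3/(-5 + ((V*V)*E + E)) = 3/(-5 + (V²*E + E)) = 3/(-5 + (E*V² + E)) = 3/(-5 + (E + E*V²)) = 3/(-5 + E + E*V²))
O = -86/85 (O = -86*1/85 = -86/85 ≈ -1.0118)
R(o, L) = -86/85
-R(1/((0*f(-5, 0))*1 - 35), 56) = -1*(-86/85) = 86/85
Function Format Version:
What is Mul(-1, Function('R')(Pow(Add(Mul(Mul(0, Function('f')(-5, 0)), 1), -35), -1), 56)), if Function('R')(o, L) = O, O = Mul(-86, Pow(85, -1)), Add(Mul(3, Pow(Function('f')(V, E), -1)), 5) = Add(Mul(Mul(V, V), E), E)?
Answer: Rational(86, 85) ≈ 1.0118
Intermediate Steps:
Function('f')(V, E) = Mul(3, Pow(Add(-5, E, Mul(E, Pow(V, 2))), -1)) (Function('f')(V, E) = Mul(3, Pow(Add(-5, Add(Mul(Mul(V, V), E), E)), -1)) = Mul(3, Pow(Add(-5, Add(Mul(Pow(V, 2), E), E)), -1)) = Mul(3, Pow(Add(-5, Add(Mul(E, Pow(V, 2)), E)), -1)) = Mul(3, Pow(Add(-5, Add(E, Mul(E, Pow(V, 2)))), -1)) = Mul(3, Pow(Add(-5, E, Mul(E, Pow(V, 2))), -1)))
O = Rational(-86, 85) (O = Mul(-86, Rational(1, 85)) = Rational(-86, 85) ≈ -1.0118)
Function('R')(o, L) = Rational(-86, 85)
Mul(-1, Function('R')(Pow(Add(Mul(Mul(0, Function('f')(-5, 0)), 1), -35), -1), 56)) = Mul(-1, Rational(-86, 85)) = Rational(86, 85)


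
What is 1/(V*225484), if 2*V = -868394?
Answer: -1/97904476348 ≈ -1.0214e-11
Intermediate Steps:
V = -434197 (V = (1/2)*(-868394) = -434197)
1/(V*225484) = 1/(-434197*225484) = -1/434197*1/225484 = -1/97904476348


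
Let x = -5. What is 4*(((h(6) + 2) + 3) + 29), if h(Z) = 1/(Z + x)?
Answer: 140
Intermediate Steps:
h(Z) = 1/(-5 + Z) (h(Z) = 1/(Z - 5) = 1/(-5 + Z))
4*(((h(6) + 2) + 3) + 29) = 4*(((1/(-5 + 6) + 2) + 3) + 29) = 4*(((1/1 + 2) + 3) + 29) = 4*(((1 + 2) + 3) + 29) = 4*((3 + 3) + 29) = 4*(6 + 29) = 4*35 = 140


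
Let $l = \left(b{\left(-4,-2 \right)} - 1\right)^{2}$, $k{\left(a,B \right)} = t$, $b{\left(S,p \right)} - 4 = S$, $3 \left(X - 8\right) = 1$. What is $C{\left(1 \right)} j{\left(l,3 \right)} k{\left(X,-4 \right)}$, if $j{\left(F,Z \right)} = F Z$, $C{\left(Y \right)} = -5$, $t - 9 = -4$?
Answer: $-75$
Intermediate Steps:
$X = \frac{25}{3}$ ($X = 8 + \frac{1}{3} \cdot 1 = 8 + \frac{1}{3} = \frac{25}{3} \approx 8.3333$)
$b{\left(S,p \right)} = 4 + S$
$t = 5$ ($t = 9 - 4 = 5$)
$k{\left(a,B \right)} = 5$
$l = 1$ ($l = \left(\left(4 - 4\right) - 1\right)^{2} = \left(0 - 1\right)^{2} = \left(-1\right)^{2} = 1$)
$C{\left(1 \right)} j{\left(l,3 \right)} k{\left(X,-4 \right)} = - 5 \cdot 1 \cdot 3 \cdot 5 = \left(-5\right) 3 \cdot 5 = \left(-15\right) 5 = -75$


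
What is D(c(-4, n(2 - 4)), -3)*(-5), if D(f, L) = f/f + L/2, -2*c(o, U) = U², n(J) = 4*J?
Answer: 5/2 ≈ 2.5000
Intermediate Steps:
c(o, U) = -U²/2
D(f, L) = 1 + L/2 (D(f, L) = 1 + L*(½) = 1 + L/2)
D(c(-4, n(2 - 4)), -3)*(-5) = (1 + (½)*(-3))*(-5) = (1 - 3/2)*(-5) = -½*(-5) = 5/2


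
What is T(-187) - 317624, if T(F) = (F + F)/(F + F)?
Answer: -317623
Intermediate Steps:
T(F) = 1 (T(F) = (2*F)/((2*F)) = (2*F)*(1/(2*F)) = 1)
T(-187) - 317624 = 1 - 317624 = -317623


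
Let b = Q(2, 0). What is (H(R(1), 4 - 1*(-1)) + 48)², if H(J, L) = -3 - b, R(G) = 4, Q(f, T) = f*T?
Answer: 2025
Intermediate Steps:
Q(f, T) = T*f
b = 0 (b = 0*2 = 0)
H(J, L) = -3 (H(J, L) = -3 - 1*0 = -3 + 0 = -3)
(H(R(1), 4 - 1*(-1)) + 48)² = (-3 + 48)² = 45² = 2025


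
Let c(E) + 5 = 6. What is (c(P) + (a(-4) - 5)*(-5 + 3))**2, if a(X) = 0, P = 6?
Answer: 121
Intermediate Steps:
c(E) = 1 (c(E) = -5 + 6 = 1)
(c(P) + (a(-4) - 5)*(-5 + 3))**2 = (1 + (0 - 5)*(-5 + 3))**2 = (1 - 5*(-2))**2 = (1 + 10)**2 = 11**2 = 121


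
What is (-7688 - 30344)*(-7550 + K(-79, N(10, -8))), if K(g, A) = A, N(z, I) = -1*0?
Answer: 287141600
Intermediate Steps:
N(z, I) = 0
(-7688 - 30344)*(-7550 + K(-79, N(10, -8))) = (-7688 - 30344)*(-7550 + 0) = -38032*(-7550) = 287141600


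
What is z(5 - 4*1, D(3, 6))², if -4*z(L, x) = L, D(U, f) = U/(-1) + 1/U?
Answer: 1/16 ≈ 0.062500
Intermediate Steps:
D(U, f) = 1/U - U (D(U, f) = U*(-1) + 1/U = -U + 1/U = 1/U - U)
z(L, x) = -L/4
z(5 - 4*1, D(3, 6))² = (-(5 - 4*1)/4)² = (-(5 - 4)/4)² = (-¼*1)² = (-¼)² = 1/16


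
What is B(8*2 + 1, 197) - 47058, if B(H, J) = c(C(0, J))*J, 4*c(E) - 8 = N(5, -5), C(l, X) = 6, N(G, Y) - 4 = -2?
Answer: -93131/2 ≈ -46566.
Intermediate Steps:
N(G, Y) = 2 (N(G, Y) = 4 - 2 = 2)
c(E) = 5/2 (c(E) = 2 + (1/4)*2 = 2 + 1/2 = 5/2)
B(H, J) = 5*J/2
B(8*2 + 1, 197) - 47058 = (5/2)*197 - 47058 = 985/2 - 47058 = -93131/2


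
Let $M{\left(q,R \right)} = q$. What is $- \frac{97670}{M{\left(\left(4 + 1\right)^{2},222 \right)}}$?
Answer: $- \frac{19534}{5} \approx -3906.8$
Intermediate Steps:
$- \frac{97670}{M{\left(\left(4 + 1\right)^{2},222 \right)}} = - \frac{97670}{\left(4 + 1\right)^{2}} = - \frac{97670}{5^{2}} = - \frac{97670}{25} = \left(-97670\right) \frac{1}{25} = - \frac{19534}{5}$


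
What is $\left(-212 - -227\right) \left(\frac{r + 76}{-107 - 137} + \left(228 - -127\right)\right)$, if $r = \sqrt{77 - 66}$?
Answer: $\frac{324540}{61} - \frac{15 \sqrt{11}}{244} \approx 5320.1$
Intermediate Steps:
$r = \sqrt{11} \approx 3.3166$
$\left(-212 - -227\right) \left(\frac{r + 76}{-107 - 137} + \left(228 - -127\right)\right) = \left(-212 - -227\right) \left(\frac{\sqrt{11} + 76}{-107 - 137} + \left(228 - -127\right)\right) = \left(-212 + 227\right) \left(\frac{76 + \sqrt{11}}{-244} + \left(228 + 127\right)\right) = 15 \left(\left(76 + \sqrt{11}\right) \left(- \frac{1}{244}\right) + 355\right) = 15 \left(\left(- \frac{19}{61} - \frac{\sqrt{11}}{244}\right) + 355\right) = 15 \left(\frac{21636}{61} - \frac{\sqrt{11}}{244}\right) = \frac{324540}{61} - \frac{15 \sqrt{11}}{244}$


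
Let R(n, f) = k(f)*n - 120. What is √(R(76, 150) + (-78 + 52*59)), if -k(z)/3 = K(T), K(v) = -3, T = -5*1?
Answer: √3554 ≈ 59.615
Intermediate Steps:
T = -5
k(z) = 9 (k(z) = -3*(-3) = 9)
R(n, f) = -120 + 9*n (R(n, f) = 9*n - 120 = -120 + 9*n)
√(R(76, 150) + (-78 + 52*59)) = √((-120 + 9*76) + (-78 + 52*59)) = √((-120 + 684) + (-78 + 3068)) = √(564 + 2990) = √3554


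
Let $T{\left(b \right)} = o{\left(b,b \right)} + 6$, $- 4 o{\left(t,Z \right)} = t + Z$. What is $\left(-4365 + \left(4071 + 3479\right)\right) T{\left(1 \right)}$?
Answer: $\frac{35035}{2} \approx 17518.0$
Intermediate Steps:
$o{\left(t,Z \right)} = - \frac{Z}{4} - \frac{t}{4}$ ($o{\left(t,Z \right)} = - \frac{t + Z}{4} = - \frac{Z + t}{4} = - \frac{Z}{4} - \frac{t}{4}$)
$T{\left(b \right)} = 6 - \frac{b}{2}$ ($T{\left(b \right)} = \left(- \frac{b}{4} - \frac{b}{4}\right) + 6 = - \frac{b}{2} + 6 = 6 - \frac{b}{2}$)
$\left(-4365 + \left(4071 + 3479\right)\right) T{\left(1 \right)} = \left(-4365 + \left(4071 + 3479\right)\right) \left(6 - \frac{1}{2}\right) = \left(-4365 + 7550\right) \left(6 - \frac{1}{2}\right) = 3185 \cdot \frac{11}{2} = \frac{35035}{2}$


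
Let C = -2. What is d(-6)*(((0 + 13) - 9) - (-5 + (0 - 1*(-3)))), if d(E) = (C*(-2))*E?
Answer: -144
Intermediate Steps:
d(E) = 4*E (d(E) = (-2*(-2))*E = 4*E)
d(-6)*(((0 + 13) - 9) - (-5 + (0 - 1*(-3)))) = (4*(-6))*(((0 + 13) - 9) - (-5 + (0 - 1*(-3)))) = -24*((13 - 9) - (-5 + (0 + 3))) = -24*(4 - (-5 + 3)) = -24*(4 - 1*(-2)) = -24*(4 + 2) = -24*6 = -144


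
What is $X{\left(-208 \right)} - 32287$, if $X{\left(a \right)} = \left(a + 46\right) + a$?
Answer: $-32657$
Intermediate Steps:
$X{\left(a \right)} = 46 + 2 a$ ($X{\left(a \right)} = \left(46 + a\right) + a = 46 + 2 a$)
$X{\left(-208 \right)} - 32287 = \left(46 + 2 \left(-208\right)\right) - 32287 = \left(46 - 416\right) - 32287 = -370 - 32287 = -32657$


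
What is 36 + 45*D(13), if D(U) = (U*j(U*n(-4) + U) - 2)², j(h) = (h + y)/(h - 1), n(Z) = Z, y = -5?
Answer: 136881/20 ≈ 6844.0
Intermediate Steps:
j(h) = (-5 + h)/(-1 + h) (j(h) = (h - 5)/(h - 1) = (-5 + h)/(-1 + h))
D(U) = (-2 + U*(-5 - 3*U)/(-1 - 3*U))² (D(U) = (U*((-5 + (U*(-4) + U))/(-1 + (U*(-4) + U))) - 2)² = (U*((-5 + (-4*U + U))/(-1 + (-4*U + U))) - 2)² = (U*((-5 - 3*U)/(-1 - 3*U)) - 2)² = (U*(-5 - 3*U)/(-1 - 3*U) - 2)² = (-2 + U*(-5 - 3*U)/(-1 - 3*U))²)
36 + 45*D(13) = 36 + 45*((2 + 13 - 3*13²)²/(-1 - 3*13)²) = 36 + 45*((2 + 13 - 3*169)²/(-1 - 39)²) = 36 + 45*((2 + 13 - 507)²/(-40)²) = 36 + 45*((1/1600)*(-492)²) = 36 + 45*((1/1600)*242064) = 36 + 45*(15129/100) = 36 + 136161/20 = 136881/20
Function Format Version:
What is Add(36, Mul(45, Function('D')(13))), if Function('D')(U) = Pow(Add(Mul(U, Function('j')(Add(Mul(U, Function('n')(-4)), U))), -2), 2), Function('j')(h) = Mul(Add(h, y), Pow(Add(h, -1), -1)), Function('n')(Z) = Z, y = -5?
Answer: Rational(136881, 20) ≈ 6844.0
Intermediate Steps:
Function('j')(h) = Mul(Pow(Add(-1, h), -1), Add(-5, h)) (Function('j')(h) = Mul(Add(h, -5), Pow(Add(h, -1), -1)) = Mul(Add(-5, h), Pow(Add(-1, h), -1)) = Mul(Pow(Add(-1, h), -1), Add(-5, h)))
Function('D')(U) = Pow(Add(-2, Mul(U, Pow(Add(-1, Mul(-3, U)), -1), Add(-5, Mul(-3, U)))), 2) (Function('D')(U) = Pow(Add(Mul(U, Mul(Pow(Add(-1, Add(Mul(U, -4), U)), -1), Add(-5, Add(Mul(U, -4), U)))), -2), 2) = Pow(Add(Mul(U, Mul(Pow(Add(-1, Add(Mul(-4, U), U)), -1), Add(-5, Add(Mul(-4, U), U)))), -2), 2) = Pow(Add(Mul(U, Mul(Pow(Add(-1, Mul(-3, U)), -1), Add(-5, Mul(-3, U)))), -2), 2) = Pow(Add(Mul(U, Pow(Add(-1, Mul(-3, U)), -1), Add(-5, Mul(-3, U))), -2), 2) = Pow(Add(-2, Mul(U, Pow(Add(-1, Mul(-3, U)), -1), Add(-5, Mul(-3, U)))), 2))
Add(36, Mul(45, Function('D')(13))) = Add(36, Mul(45, Mul(Pow(Add(-1, Mul(-3, 13)), -2), Pow(Add(2, 13, Mul(-3, Pow(13, 2))), 2)))) = Add(36, Mul(45, Mul(Pow(Add(-1, -39), -2), Pow(Add(2, 13, Mul(-3, 169)), 2)))) = Add(36, Mul(45, Mul(Pow(-40, -2), Pow(Add(2, 13, -507), 2)))) = Add(36, Mul(45, Mul(Rational(1, 1600), Pow(-492, 2)))) = Add(36, Mul(45, Mul(Rational(1, 1600), 242064))) = Add(36, Mul(45, Rational(15129, 100))) = Add(36, Rational(136161, 20)) = Rational(136881, 20)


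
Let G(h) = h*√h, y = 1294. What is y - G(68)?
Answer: 1294 - 136*√17 ≈ 733.26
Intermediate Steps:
G(h) = h^(3/2)
y - G(68) = 1294 - 68^(3/2) = 1294 - 136*√17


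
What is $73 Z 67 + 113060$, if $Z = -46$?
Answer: $-111926$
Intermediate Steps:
$73 Z 67 + 113060 = 73 \left(-46\right) 67 + 113060 = \left(-3358\right) 67 + 113060 = -224986 + 113060 = -111926$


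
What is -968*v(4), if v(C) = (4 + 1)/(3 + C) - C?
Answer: 22264/7 ≈ 3180.6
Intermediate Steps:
v(C) = -C + 5/(3 + C) (v(C) = 5/(3 + C) - C = -C + 5/(3 + C))
-968*v(4) = -968*(5 - 1*4**2 - 3*4)/(3 + 4) = -968*(5 - 1*16 - 12)/7 = -968*(5 - 16 - 12)/7 = -968*(-23)/7 = -968*(-23/7) = 22264/7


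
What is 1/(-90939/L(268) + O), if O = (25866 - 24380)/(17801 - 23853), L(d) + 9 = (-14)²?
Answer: -33286/16195315 ≈ -0.0020553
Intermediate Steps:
L(d) = 187 (L(d) = -9 + (-14)² = -9 + 196 = 187)
O = -743/3026 (O = 1486/(-6052) = 1486*(-1/6052) = -743/3026 ≈ -0.24554)
1/(-90939/L(268) + O) = 1/(-90939/187 - 743/3026) = 1/(-16195315/33286) = -33286/16195315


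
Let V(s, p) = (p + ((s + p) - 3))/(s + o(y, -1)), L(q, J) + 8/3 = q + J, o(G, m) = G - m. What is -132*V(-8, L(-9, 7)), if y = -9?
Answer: -671/4 ≈ -167.75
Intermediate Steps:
L(q, J) = -8/3 + J + q (L(q, J) = -8/3 + (q + J) = -8/3 + (J + q) = -8/3 + J + q)
V(s, p) = (-3 + s + 2*p)/(-8 + s) (V(s, p) = (p + ((s + p) - 3))/(s + (-9 - 1*(-1))) = (p + ((p + s) - 3))/(s + (-9 + 1)) = (p + (-3 + p + s))/(s - 8) = (-3 + s + 2*p)/(-8 + s))
-132*V(-8, L(-9, 7)) = -132*(-3 - 8 + 2*(-8/3 + 7 - 9))/(-8 - 8) = -132*(-3 - 8 + 2*(-14/3))/(-16) = -(-33)*(-3 - 8 - 28/3)/4 = -(-33)*(-61)/(4*3) = -132*61/48 = -671/4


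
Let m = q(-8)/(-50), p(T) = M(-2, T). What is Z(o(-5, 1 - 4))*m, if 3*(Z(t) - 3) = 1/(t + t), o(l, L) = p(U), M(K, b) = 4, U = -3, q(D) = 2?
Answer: -73/600 ≈ -0.12167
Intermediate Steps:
p(T) = 4
o(l, L) = 4
Z(t) = 3 + 1/(6*t) (Z(t) = 3 + 1/(3*(t + t)) = 3 + 1/(3*((2*t))) = 3 + (1/(2*t))/3 = 3 + 1/(6*t))
m = -1/25 (m = 2/(-50) = 2*(-1/50) = -1/25 ≈ -0.040000)
Z(o(-5, 1 - 4))*m = (3 + (⅙)/4)*(-1/25) = (3 + (⅙)*(¼))*(-1/25) = (3 + 1/24)*(-1/25) = (73/24)*(-1/25) = -73/600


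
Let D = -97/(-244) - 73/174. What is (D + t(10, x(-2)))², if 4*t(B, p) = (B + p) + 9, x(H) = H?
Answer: 503463844/28164249 ≈ 17.876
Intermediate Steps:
t(B, p) = 9/4 + B/4 + p/4 (t(B, p) = ((B + p) + 9)/4 = (9 + B + p)/4 = 9/4 + B/4 + p/4)
D = -467/21228 (D = -97*(-1/244) - 73*1/174 = 97/244 - 73/174 = -467/21228 ≈ -0.021999)
(D + t(10, x(-2)))² = (-467/21228 + (9/4 + (¼)*10 + (¼)*(-2)))² = (-467/21228 + (9/4 + 5/2 - ½))² = (-467/21228 + 17/4)² = (22438/5307)² = 503463844/28164249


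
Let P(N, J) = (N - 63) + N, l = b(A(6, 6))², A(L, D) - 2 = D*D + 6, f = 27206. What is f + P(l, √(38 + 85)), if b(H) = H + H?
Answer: 42631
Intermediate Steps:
A(L, D) = 8 + D² (A(L, D) = 2 + (D*D + 6) = 2 + (D² + 6) = 2 + (6 + D²) = 8 + D²)
b(H) = 2*H
l = 7744 (l = (2*(8 + 6²))² = (2*(8 + 36))² = (2*44)² = 88² = 7744)
P(N, J) = -63 + 2*N (P(N, J) = (-63 + N) + N = -63 + 2*N)
f + P(l, √(38 + 85)) = 27206 + (-63 + 2*7744) = 27206 + (-63 + 15488) = 27206 + 15425 = 42631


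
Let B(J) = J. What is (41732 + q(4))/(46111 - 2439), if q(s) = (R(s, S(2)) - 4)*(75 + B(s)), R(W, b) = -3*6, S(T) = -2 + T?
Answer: 19997/21836 ≈ 0.91578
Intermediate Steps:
R(W, b) = -18
q(s) = -1650 - 22*s (q(s) = (-18 - 4)*(75 + s) = -22*(75 + s) = -1650 - 22*s)
(41732 + q(4))/(46111 - 2439) = (41732 + (-1650 - 22*4))/(46111 - 2439) = (41732 + (-1650 - 88))/43672 = (41732 - 1738)*(1/43672) = 39994*(1/43672) = 19997/21836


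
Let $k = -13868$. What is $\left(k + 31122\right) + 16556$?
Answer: $33810$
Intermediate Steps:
$\left(k + 31122\right) + 16556 = \left(-13868 + 31122\right) + 16556 = 17254 + 16556 = 33810$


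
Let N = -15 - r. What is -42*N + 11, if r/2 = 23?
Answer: 2573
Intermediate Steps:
r = 46 (r = 2*23 = 46)
N = -61 (N = -15 - 1*46 = -15 - 46 = -61)
-42*N + 11 = -42*(-61) + 11 = 2562 + 11 = 2573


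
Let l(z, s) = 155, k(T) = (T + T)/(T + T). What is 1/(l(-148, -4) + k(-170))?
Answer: 1/156 ≈ 0.0064103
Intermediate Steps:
k(T) = 1 (k(T) = (2*T)/((2*T)) = (2*T)*(1/(2*T)) = 1)
1/(l(-148, -4) + k(-170)) = 1/(155 + 1) = 1/156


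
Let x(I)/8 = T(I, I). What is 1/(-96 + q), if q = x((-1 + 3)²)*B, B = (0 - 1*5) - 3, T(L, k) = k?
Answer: -1/352 ≈ -0.0028409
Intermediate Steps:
B = -8 (B = (0 - 5) - 3 = -5 - 3 = -8)
x(I) = 8*I
q = -256 (q = (8*(-1 + 3)²)*(-8) = (8*2²)*(-8) = (8*4)*(-8) = 32*(-8) = -256)
1/(-96 + q) = 1/(-96 - 256) = 1/(-352) = -1/352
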